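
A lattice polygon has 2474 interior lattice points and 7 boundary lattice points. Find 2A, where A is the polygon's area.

By Pick's theorem, A = I + B/2 − 1 = 2474 + 7/2 − 1 = 4953/2.
Hence 2A = 4953.

4953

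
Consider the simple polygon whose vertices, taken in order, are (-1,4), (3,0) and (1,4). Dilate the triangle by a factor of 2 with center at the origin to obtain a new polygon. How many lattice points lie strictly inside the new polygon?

9

The shoelace formula gives twice the area as |[(-1)·0 − 3·4] + [3·4 − 1·0] + [1·4 − (-1)·4]| = 8, so the area is 4.
Summing gcd(|Δx|,|Δy|) over the edges gives the boundary count: gcd(4,4) + gcd(2,4) + gcd(2,0) = 4+2+2 = 8.
Scaling by 2 multiplies the area by 2² = 4 (so the new area is 16) and multiplies the boundary lattice-point count by 2, giving 16.
By Pick's theorem, the interior count of the dilated polygon is 16 − 16/2 + 1 = 9.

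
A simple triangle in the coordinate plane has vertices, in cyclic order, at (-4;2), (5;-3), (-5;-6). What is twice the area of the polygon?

77

Using the shoelace formula, 2A = |[(-4)·(-3) − 5·2] + [5·(-6) − (-5)·(-3)] + [(-5)·2 − (-4)·(-6)]| = 77, so the area is 38.5.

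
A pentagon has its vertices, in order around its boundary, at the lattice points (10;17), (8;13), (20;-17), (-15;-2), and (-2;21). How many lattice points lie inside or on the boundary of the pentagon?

640

Using the shoelace formula, 2A = |[10·13 − 8·17] + [8·(-17) − 20·13] + [20·(-2) − (-15)·(-17)] + [(-15)·21 − (-2)·(-2)] + [(-2)·17 − 10·21]| = 1260, so the area is 630.
Along each edge there are gcd(|Δx|,|Δy|)+1 lattice points, so counting each shared vertex once the boundary has gcd(2,4) + gcd(12,30) + gcd(35,15) + gcd(13,23) + gcd(12,4) = 2+6+5+1+4 = 18.
Pick's theorem gives I = A − B/2 + 1 = 630 − 18/2 + 1 = 622, so the closed region contains I + B = 622 + 18 = 640 lattice points.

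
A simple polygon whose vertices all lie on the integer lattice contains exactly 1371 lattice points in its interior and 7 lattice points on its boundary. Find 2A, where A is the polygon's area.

By Pick's theorem, A = I + B/2 − 1 = 1371 + 7/2 − 1 = 2747/2.
Hence 2A = 2747.

2747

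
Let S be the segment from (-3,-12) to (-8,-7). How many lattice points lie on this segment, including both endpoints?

The number of lattice points on a segment between lattice points is gcd(|Δx|,|Δy|) + 1 = gcd(5,5) + 1 = 5 + 1 = 6.

6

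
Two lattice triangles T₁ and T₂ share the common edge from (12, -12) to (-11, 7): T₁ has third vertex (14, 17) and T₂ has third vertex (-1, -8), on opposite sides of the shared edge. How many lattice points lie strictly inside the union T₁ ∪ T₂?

425

The union is the simple quadrilateral with vertices (12, -12), (14, 17), (-11, 7), (-1, -8) in order.
The shoelace formula gives twice the area as |(12·17 − 14·(-12)) + (14·7 − (-11)·17) + ((-11)·(-8) − (-1)·7) + ((-1)·(-12) − 12·(-8))| = 860, so the area is 430.
Along each edge there are gcd(|Δx|,|Δy|)+1 lattice points, so counting each shared vertex once the boundary has gcd(2,29) + gcd(25,10) + gcd(10,15) + gcd(13,4) = 1+5+5+1 = 12.
By Pick's theorem I = A − B/2 + 1 = 430 − 12/2 + 1 = 425.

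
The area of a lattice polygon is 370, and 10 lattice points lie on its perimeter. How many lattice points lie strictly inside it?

366

From Pick's theorem, I = A − B/2 + 1 = 370 − 10/2 + 1 = 366.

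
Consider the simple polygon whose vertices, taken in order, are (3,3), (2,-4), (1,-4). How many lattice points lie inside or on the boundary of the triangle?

Using the shoelace formula, 2A = |(3·(-4) − 2·3) + (2·(-4) − 1·(-4)) + (1·3 − 3·(-4))| = 7, so the area is 3.5.
Summing gcd(|Δx|,|Δy|) over the edges gives the boundary count: gcd(1,7) + gcd(1,0) + gcd(2,7) = 1+1+1 = 3.
Pick's theorem gives I = A − B/2 + 1 = 3.5 − 3/2 + 1 = 3, so the closed region contains I + B = 3 + 3 = 6 lattice points.

6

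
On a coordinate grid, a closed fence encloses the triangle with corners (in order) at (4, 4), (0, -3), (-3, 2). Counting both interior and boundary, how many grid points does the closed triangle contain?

Using the shoelace formula, 2A = |(4·(-3) − 0·4) + (0·2 − (-3)·(-3)) + ((-3)·4 − 4·2)| = 41, so the area is 41/2.
The number of boundary lattice points is Σ gcd(|Δx|,|Δy|) = gcd(4,7) + gcd(3,5) + gcd(7,2) = 1+1+1 = 3.
Pick's theorem gives I = A − B/2 + 1 = 41/2 − 3/2 + 1 = 20, so the closed region contains I + B = 20 + 3 = 23 lattice points.

23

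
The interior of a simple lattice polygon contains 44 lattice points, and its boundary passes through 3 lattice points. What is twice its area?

89

Pick's theorem states A = I + B/2 − 1, so A = 44 + 3/2 − 1 = 89/2.
Hence 2A = 89.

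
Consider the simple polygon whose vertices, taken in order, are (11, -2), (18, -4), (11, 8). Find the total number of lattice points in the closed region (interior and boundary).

42

The shoelace formula gives twice the area as |[11·(-4) − 18·(-2)] + [18·8 − 11·(-4)] + [11·(-2) − 11·8]| = 70, so the area is 35.
The number of boundary lattice points is Σ gcd(|Δx|,|Δy|) = gcd(7,2) + gcd(7,12) + gcd(0,10) = 1+1+10 = 12.
Pick's theorem gives I = A − B/2 + 1 = 35 − 12/2 + 1 = 30, so the closed region contains I + B = 30 + 12 = 42 lattice points.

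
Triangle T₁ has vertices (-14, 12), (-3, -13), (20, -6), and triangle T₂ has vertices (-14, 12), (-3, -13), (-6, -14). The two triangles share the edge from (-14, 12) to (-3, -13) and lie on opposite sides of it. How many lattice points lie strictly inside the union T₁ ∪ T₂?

The union is the simple quadrilateral with vertices (-14, 12), (20, -6), (-3, -13), (-6, -14) in order.
Using the shoelace formula, 2A = |((-14)·(-6) − 20·12) + (20·(-13) − (-3)·(-6)) + ((-3)·(-14) − (-6)·(-13)) + ((-6)·12 − (-14)·(-14))| = 738, so the area is 369.
The number of boundary lattice points is Σ gcd(|Δx|,|Δy|) = gcd(34,18) + gcd(23,7) + gcd(3,1) + gcd(8,26) = 2+1+1+2 = 6.
By Pick's theorem I = A − B/2 + 1 = 369 − 6/2 + 1 = 367.

367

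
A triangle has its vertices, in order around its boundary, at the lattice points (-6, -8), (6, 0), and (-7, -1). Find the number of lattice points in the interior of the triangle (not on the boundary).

44

The shoelace formula gives twice the area as |[(-6)·0 − 6·(-8)] + [6·(-1) − (-7)·0] + [(-7)·(-8) − (-6)·(-1)]| = 92, so the area is 46.
Summing gcd(|Δx|,|Δy|) over the edges gives the boundary count: gcd(12,8) + gcd(13,1) + gcd(1,7) = 4+1+1 = 6.
Pick's theorem gives I = A − B/2 + 1 = 46 − 6/2 + 1 = 44.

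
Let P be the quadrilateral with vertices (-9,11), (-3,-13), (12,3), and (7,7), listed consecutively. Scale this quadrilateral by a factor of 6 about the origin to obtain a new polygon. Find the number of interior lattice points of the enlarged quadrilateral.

The shoelace formula gives twice the area as |[(-9)·(-13) − (-3)·11] + [(-3)·3 − 12·(-13)] + [12·7 − 7·3] + [7·11 − (-9)·7]| = 500, so the area is 250.
The number of boundary lattice points is Σ gcd(|Δx|,|Δy|) = gcd(6,24) + gcd(15,16) + gcd(5,4) + gcd(16,4) = 6+1+1+4 = 12.
Scaling by 6 multiplies the area by 6² = 36 (so the new area is 9000) and multiplies the boundary lattice-point count by 6, giving 72.
By Pick's theorem, the interior count of the dilated polygon is 9000 − 72/2 + 1 = 8965.

8965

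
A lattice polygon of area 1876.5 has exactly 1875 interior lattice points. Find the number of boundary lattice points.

Pick's theorem gives A = I + B/2 − 1, so B = 2(A − I + 1) = 2(1876.5 − 1875 + 1) = 5.

5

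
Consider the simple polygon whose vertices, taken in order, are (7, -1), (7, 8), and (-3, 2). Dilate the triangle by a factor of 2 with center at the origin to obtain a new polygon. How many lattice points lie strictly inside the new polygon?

169

Using the shoelace formula, 2A = |[7·8 − 7·(-1)] + [7·2 − (-3)·8] + [(-3)·(-1) − 7·2]| = 90, so the area is 45.
Along each edge there are gcd(|Δx|,|Δy|)+1 lattice points, so counting each shared vertex once the boundary has gcd(0,9) + gcd(10,6) + gcd(10,3) = 9+2+1 = 12.
Scaling by 2 multiplies the area by 2² = 4 (so the new area is 180) and multiplies the boundary lattice-point count by 2, giving 24.
By Pick's theorem, the interior count of the dilated polygon is 180 − 24/2 + 1 = 169.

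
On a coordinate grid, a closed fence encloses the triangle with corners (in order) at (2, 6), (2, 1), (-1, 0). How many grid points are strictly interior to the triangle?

The shoelace formula gives twice the area as |[2·1 − 2·6] + [2·0 − (-1)·1] + [(-1)·6 − 2·0]| = 15, so the area is 7.5.
Along each edge there are gcd(|Δx|,|Δy|)+1 lattice points, so counting each shared vertex once the boundary has gcd(0,5) + gcd(3,1) + gcd(3,6) = 5+1+3 = 9.
By Pick's theorem A = I + B/2 − 1, so I = 7.5 − 9/2 + 1 = 4.

4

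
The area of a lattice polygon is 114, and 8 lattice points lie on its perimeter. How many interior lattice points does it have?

111

From Pick's theorem, I = A − B/2 + 1 = 114 − 8/2 + 1 = 111.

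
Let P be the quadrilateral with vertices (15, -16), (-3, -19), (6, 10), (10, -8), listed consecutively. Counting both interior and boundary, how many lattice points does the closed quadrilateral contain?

Using the shoelace formula, 2A = |(15·(-19) − (-3)·(-16)) + ((-3)·10 − 6·(-19)) + (6·(-8) − 10·10) + (10·(-16) − 15·(-8))| = 437, so the area is 218.5.
The number of boundary lattice points is Σ gcd(|Δx|,|Δy|) = gcd(18,3) + gcd(9,29) + gcd(4,18) + gcd(5,8) = 3+1+2+1 = 7.
Pick's theorem gives I = A − B/2 + 1 = 218.5 − 7/2 + 1 = 216, so the closed region contains I + B = 216 + 7 = 223 lattice points.

223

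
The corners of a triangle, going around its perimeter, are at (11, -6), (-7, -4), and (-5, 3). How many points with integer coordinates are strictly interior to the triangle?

64

Using the shoelace formula, 2A = |[11·(-4) − (-7)·(-6)] + [(-7)·3 − (-5)·(-4)] + [(-5)·(-6) − 11·3]| = 130, so the area is 65.
The number of boundary lattice points is Σ gcd(|Δx|,|Δy|) = gcd(18,2) + gcd(2,7) + gcd(16,9) = 2+1+1 = 4.
Pick's theorem gives I = A − B/2 + 1 = 65 − 4/2 + 1 = 64.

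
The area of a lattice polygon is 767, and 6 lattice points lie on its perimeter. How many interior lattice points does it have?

765

Pick's theorem A = I + B/2 − 1 rearranges to I = A − B/2 + 1 = 767 − 6/2 + 1 = 765.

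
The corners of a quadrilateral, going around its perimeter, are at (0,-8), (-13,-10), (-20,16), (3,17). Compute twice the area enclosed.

924

Using the shoelace formula, 2A = |[0·(-10) − (-13)·(-8)] + [(-13)·16 − (-20)·(-10)] + [(-20)·17 − 3·16] + [3·(-8) − 0·17]| = 924, so the area is 462.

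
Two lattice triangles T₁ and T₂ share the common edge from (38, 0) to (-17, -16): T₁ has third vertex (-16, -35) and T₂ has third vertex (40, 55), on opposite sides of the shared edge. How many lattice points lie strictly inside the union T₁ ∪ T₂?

2026

The union is the simple quadrilateral with vertices (38, 0), (-16, -35), (-17, -16), (40, 55) in order.
The shoelace formula gives twice the area as |(38·(-35) − (-16)·0) + ((-16)·(-16) − (-17)·(-35)) + ((-17)·55 − 40·(-16)) + (40·0 − 38·55)| = 4054, so the area is 2027.
Summing gcd(|Δx|,|Δy|) over the edges gives the boundary count: gcd(54,35) + gcd(1,19) + gcd(57,71) + gcd(2,55) = 1+1+1+1 = 4.
By Pick's theorem I = A − B/2 + 1 = 2027 − 4/2 + 1 = 2026.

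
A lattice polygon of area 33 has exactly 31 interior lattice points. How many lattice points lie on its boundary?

6

Pick's theorem gives A = I + B/2 − 1, so B = 2(A − I + 1) = 2(33 − 31 + 1) = 6.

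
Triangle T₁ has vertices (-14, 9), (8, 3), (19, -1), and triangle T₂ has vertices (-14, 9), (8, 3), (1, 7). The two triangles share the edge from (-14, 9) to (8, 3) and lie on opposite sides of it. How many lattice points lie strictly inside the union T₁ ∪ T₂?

The union is the simple quadrilateral with vertices (-14, 9), (19, -1), (8, 3), (1, 7) in order.
By the shoelace formula, twice the signed area is |[(-14)·(-1) − 19·9] + [19·3 − 8·(-1)] + [8·7 − 1·3] + [1·9 − (-14)·7]| = 68, so the area is 34.
The number of boundary lattice points is Σ gcd(|Δx|,|Δy|) = gcd(33,10) + gcd(11,4) + gcd(7,4) + gcd(15,2) = 1+1+1+1 = 4.
By Pick's theorem I = A − B/2 + 1 = 34 − 4/2 + 1 = 33.

33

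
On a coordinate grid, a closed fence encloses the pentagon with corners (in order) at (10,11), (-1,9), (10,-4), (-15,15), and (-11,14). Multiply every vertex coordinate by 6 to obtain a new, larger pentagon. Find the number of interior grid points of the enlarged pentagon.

3598

By the shoelace formula, twice the signed area is |(10·9 − (-1)·11) + ((-1)·(-4) − 10·9) + (10·15 − (-15)·(-4)) + ((-15)·14 − (-11)·15) + ((-11)·11 − 10·14)| = 201, so the area is 201/2.
Along each edge there are gcd(|Δx|,|Δy|)+1 lattice points, so counting each shared vertex once the boundary has gcd(11,2) + gcd(11,13) + gcd(25,19) + gcd(4,1) + gcd(21,3) = 1+1+1+1+3 = 7.
Scaling by 6 multiplies the area by 6² = 36 (so the new area is 3618) and multiplies the boundary lattice-point count by 6, giving 42.
By Pick's theorem, the interior count of the dilated polygon is 3618 − 42/2 + 1 = 3598.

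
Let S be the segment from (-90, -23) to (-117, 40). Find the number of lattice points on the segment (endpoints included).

The number of lattice points on a segment between lattice points is gcd(|Δx|,|Δy|) + 1 = gcd(27,63) + 1 = 9 + 1 = 10.

10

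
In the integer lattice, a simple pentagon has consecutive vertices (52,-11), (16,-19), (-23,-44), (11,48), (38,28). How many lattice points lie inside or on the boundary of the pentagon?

The shoelace formula gives twice the area as |[52·(-19) − 16·(-11)] + [16·(-44) − (-23)·(-19)] + [(-23)·48 − 11·(-44)] + [11·28 − 38·48] + [38·(-11) − 52·28]| = 5963, so the area is 2981.5.
Summing gcd(|Δx|,|Δy|) over the edges gives the boundary count: gcd(36,8) + gcd(39,25) + gcd(34,92) + gcd(27,20) + gcd(14,39) = 4+1+2+1+1 = 9.
Pick's theorem gives I = A − B/2 + 1 = 2981.5 − 9/2 + 1 = 2978, so the closed region contains I + B = 2978 + 9 = 2987 lattice points.

2987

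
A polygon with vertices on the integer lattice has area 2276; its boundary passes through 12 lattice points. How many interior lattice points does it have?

2271

From Pick's theorem, I = A − B/2 + 1 = 2276 − 12/2 + 1 = 2271.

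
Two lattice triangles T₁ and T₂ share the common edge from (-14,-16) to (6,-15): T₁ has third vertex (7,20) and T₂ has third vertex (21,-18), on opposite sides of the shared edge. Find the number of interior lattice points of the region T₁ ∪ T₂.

384

The union is the simple quadrilateral with vertices (-14,-16), (7,20), (6,-15), (21,-18) in order.
The shoelace formula gives twice the area as |[(-14)·20 − 7·(-16)] + [7·(-15) − 6·20] + [6·(-18) − 21·(-15)] + [21·(-16) − (-14)·(-18)]| = 774, so the area is 387.
Along each edge there are gcd(|Δx|,|Δy|)+1 lattice points, so counting each shared vertex once the boundary has gcd(21,36) + gcd(1,35) + gcd(15,3) + gcd(35,2) = 3+1+3+1 = 8.
By Pick's theorem I = A − B/2 + 1 = 387 − 8/2 + 1 = 384.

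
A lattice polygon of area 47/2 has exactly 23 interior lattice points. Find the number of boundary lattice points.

Pick's theorem gives A = I + B/2 − 1, so B = 2(A − I + 1) = 2(47/2 − 23 + 1) = 3.

3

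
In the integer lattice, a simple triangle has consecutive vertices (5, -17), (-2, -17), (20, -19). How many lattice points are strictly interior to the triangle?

Using the shoelace formula, 2A = |[5·(-17) − (-2)·(-17)] + [(-2)·(-19) − 20·(-17)] + [20·(-17) − 5·(-19)]| = 14, so the area is 7.
Summing gcd(|Δx|,|Δy|) over the edges gives the boundary count: gcd(7,0) + gcd(22,2) + gcd(15,2) = 7+2+1 = 10.
Pick's theorem gives I = A − B/2 + 1 = 7 − 10/2 + 1 = 3.

3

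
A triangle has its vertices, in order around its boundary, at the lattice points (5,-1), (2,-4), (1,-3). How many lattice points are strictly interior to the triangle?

1

The shoelace formula gives twice the area as |[5·(-4) − 2·(-1)] + [2·(-3) − 1·(-4)] + [1·(-1) − 5·(-3)]| = 6, so the area is 3.
The number of boundary lattice points is Σ gcd(|Δx|,|Δy|) = gcd(3,3) + gcd(1,1) + gcd(4,2) = 3+1+2 = 6.
By Pick's theorem A = I + B/2 − 1, so I = 3 − 6/2 + 1 = 1.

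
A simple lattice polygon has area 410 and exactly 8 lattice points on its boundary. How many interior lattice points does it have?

Pick's theorem A = I + B/2 − 1 rearranges to I = A − B/2 + 1 = 410 − 8/2 + 1 = 407.

407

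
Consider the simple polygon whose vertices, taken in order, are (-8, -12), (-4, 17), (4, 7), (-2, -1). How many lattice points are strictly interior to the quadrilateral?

125

By the shoelace formula, twice the signed area is |((-8)·17 − (-4)·(-12)) + ((-4)·7 − 4·17) + (4·(-1) − (-2)·7) + ((-2)·(-12) − (-8)·(-1))| = 254, so the area is 127.
Along each edge there are gcd(|Δx|,|Δy|)+1 lattice points, so counting each shared vertex once the boundary has gcd(4,29) + gcd(8,10) + gcd(6,8) + gcd(6,11) = 1+2+2+1 = 6.
By Pick's theorem A = I + B/2 − 1, so I = 127 − 6/2 + 1 = 125.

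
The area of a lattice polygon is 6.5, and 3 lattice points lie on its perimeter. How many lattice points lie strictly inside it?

From Pick's theorem, I = A − B/2 + 1 = 6.5 − 3/2 + 1 = 6.

6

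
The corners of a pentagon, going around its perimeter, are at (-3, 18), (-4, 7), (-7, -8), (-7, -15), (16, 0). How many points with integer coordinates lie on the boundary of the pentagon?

13

Along each edge there are gcd(|Δx|,|Δy|)+1 lattice points, so counting each shared vertex once the boundary has gcd(1,11) + gcd(3,15) + gcd(0,7) + gcd(23,15) + gcd(19,18) = 1+3+7+1+1 = 13.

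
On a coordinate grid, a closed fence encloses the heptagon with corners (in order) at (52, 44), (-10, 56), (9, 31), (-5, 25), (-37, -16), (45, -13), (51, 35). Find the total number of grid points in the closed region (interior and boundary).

3901

Using the shoelace formula, 2A = |[52·56 − (-10)·44] + [(-10)·31 − 9·56] + [9·25 − (-5)·31] + [(-5)·(-16) − (-37)·25] + [(-37)·(-13) − 45·(-16)] + [45·35 − 51·(-13)] + [51·44 − 52·35]| = 7786, so the area is 3893.
The number of boundary lattice points is Σ gcd(|Δx|,|Δy|) = gcd(62,12) + gcd(19,25) + gcd(14,6) + gcd(32,41) + gcd(82,3) + gcd(6,48) + gcd(1,9) = 2+1+2+1+1+6+1 = 14.
Pick's theorem gives I = A − B/2 + 1 = 3893 − 14/2 + 1 = 3887, so the closed region contains I + B = 3887 + 14 = 3901 lattice points.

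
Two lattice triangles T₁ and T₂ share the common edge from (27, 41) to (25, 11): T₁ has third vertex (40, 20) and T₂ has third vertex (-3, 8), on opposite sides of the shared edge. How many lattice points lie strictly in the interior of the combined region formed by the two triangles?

630

The union is the simple quadrilateral with vertices (27, 41), (40, 20), (25, 11), (-3, 8) in order.
By the shoelace formula, twice the signed area is |(27·20 − 40·41) + (40·11 − 25·20) + (25·8 − (-3)·11) + ((-3)·41 − 27·8)| = 1266, so the area is 633.
Summing gcd(|Δx|,|Δy|) over the edges gives the boundary count: gcd(13,21) + gcd(15,9) + gcd(28,3) + gcd(30,33) = 1+3+1+3 = 8.
By Pick's theorem I = A − B/2 + 1 = 633 − 8/2 + 1 = 630.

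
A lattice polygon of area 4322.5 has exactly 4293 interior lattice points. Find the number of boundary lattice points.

Pick's theorem gives A = I + B/2 − 1, so B = 2(A − I + 1) = 2(4322.5 − 4293 + 1) = 61.

61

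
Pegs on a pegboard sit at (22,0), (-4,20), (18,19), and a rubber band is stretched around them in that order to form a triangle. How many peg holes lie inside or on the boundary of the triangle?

Using the shoelace formula, 2A = |(22·20 − (-4)·0) + ((-4)·19 − 18·20) + (18·0 − 22·19)| = 414, so the area is 207.
Along each edge there are gcd(|Δx|,|Δy|)+1 lattice points, so counting each shared vertex once the boundary has gcd(26,20) + gcd(22,1) + gcd(4,19) = 2+1+1 = 4.
Pick's theorem gives I = A − B/2 + 1 = 207 − 4/2 + 1 = 206, so the closed region contains I + B = 206 + 4 = 210 lattice points.

210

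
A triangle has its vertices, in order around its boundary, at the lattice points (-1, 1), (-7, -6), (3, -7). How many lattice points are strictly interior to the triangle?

36

Using the shoelace formula, 2A = |((-1)·(-6) − (-7)·1) + ((-7)·(-7) − 3·(-6)) + (3·1 − (-1)·(-7))| = 76, so the area is 38.
Along each edge there are gcd(|Δx|,|Δy|)+1 lattice points, so counting each shared vertex once the boundary has gcd(6,7) + gcd(10,1) + gcd(4,8) = 1+1+4 = 6.
Pick's theorem gives I = A − B/2 + 1 = 38 − 6/2 + 1 = 36.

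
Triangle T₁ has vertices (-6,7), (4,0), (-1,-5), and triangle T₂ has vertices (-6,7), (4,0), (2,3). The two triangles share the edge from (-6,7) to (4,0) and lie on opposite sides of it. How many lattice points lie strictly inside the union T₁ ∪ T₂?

The union is the simple quadrilateral with vertices (-6,7), (-1,-5), (4,0), (2,3) in order.
Using the shoelace formula, 2A = |[(-6)·(-5) − (-1)·7] + [(-1)·0 − 4·(-5)] + [4·3 − 2·0] + [2·7 − (-6)·3]| = 101, so the area is 101/2.
The number of boundary lattice points is Σ gcd(|Δx|,|Δy|) = gcd(5,12) + gcd(5,5) + gcd(2,3) + gcd(8,4) = 1+5+1+4 = 11.
By Pick's theorem I = A − B/2 + 1 = 101/2 − 11/2 + 1 = 46.

46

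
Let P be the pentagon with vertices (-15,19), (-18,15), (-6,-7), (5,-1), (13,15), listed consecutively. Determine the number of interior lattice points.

460

The shoelace formula gives twice the area as |((-15)·15 − (-18)·19) + ((-18)·(-7) − (-6)·15) + ((-6)·(-1) − 5·(-7)) + (5·15 − 13·(-1)) + (13·19 − (-15)·15)| = 934, so the area is 467.
Summing gcd(|Δx|,|Δy|) over the edges gives the boundary count: gcd(3,4) + gcd(12,22) + gcd(11,6) + gcd(8,16) + gcd(28,4) = 1+2+1+8+4 = 16.
Pick's theorem gives I = A − B/2 + 1 = 467 − 16/2 + 1 = 460.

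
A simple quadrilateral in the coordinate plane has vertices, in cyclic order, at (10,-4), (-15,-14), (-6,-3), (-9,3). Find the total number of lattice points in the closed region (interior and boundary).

Using the shoelace formula, 2A = |[10·(-14) − (-15)·(-4)] + [(-15)·(-3) − (-6)·(-14)] + [(-6)·3 − (-9)·(-3)] + [(-9)·(-4) − 10·3]| = 278, so the area is 139.
Summing gcd(|Δx|,|Δy|) over the edges gives the boundary count: gcd(25,10) + gcd(9,11) + gcd(3,6) + gcd(19,7) = 5+1+3+1 = 10.
Pick's theorem gives I = A − B/2 + 1 = 139 − 10/2 + 1 = 135, so the closed region contains I + B = 135 + 10 = 145 lattice points.

145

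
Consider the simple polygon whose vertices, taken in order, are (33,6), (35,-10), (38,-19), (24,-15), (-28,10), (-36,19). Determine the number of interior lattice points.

The shoelace formula gives twice the area as |[33·(-10) − 35·6] + [35·(-19) − 38·(-10)] + [38·(-15) − 24·(-19)] + [24·10 − (-28)·(-15)] + [(-28)·19 − (-36)·10] + [(-36)·6 − 33·19]| = 2134, so the area is 1067.
Along each edge there are gcd(|Δx|,|Δy|)+1 lattice points, so counting each shared vertex once the boundary has gcd(2,16) + gcd(3,9) + gcd(14,4) + gcd(52,25) + gcd(8,9) + gcd(69,13) = 2+3+2+1+1+1 = 10.
By Pick's theorem A = I + B/2 − 1, so I = 1067 − 10/2 + 1 = 1063.

1063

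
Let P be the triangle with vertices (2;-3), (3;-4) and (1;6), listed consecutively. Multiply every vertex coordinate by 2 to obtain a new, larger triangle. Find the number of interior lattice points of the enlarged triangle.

13

Using the shoelace formula, 2A = |(2·(-4) − 3·(-3)) + (3·6 − 1·(-4)) + (1·(-3) − 2·6)| = 8, so the area is 4.
The number of boundary lattice points is Σ gcd(|Δx|,|Δy|) = gcd(1,1) + gcd(2,10) + gcd(1,9) = 1+2+1 = 4.
Scaling by 2 multiplies the area by 2² = 4 (so the new area is 16) and multiplies the boundary lattice-point count by 2, giving 8.
By Pick's theorem, the interior count of the dilated polygon is 16 − 8/2 + 1 = 13.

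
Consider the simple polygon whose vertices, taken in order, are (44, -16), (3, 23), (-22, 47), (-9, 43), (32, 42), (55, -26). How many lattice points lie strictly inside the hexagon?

The shoelace formula gives twice the area as |[44·23 − 3·(-16)] + [3·47 − (-22)·23] + [(-22)·43 − (-9)·47] + [(-9)·42 − 32·43] + [32·(-26) − 55·42] + [55·(-16) − 44·(-26)]| = 3448, so the area is 1724.
The number of boundary lattice points is Σ gcd(|Δx|,|Δy|) = gcd(41,39) + gcd(25,24) + gcd(13,4) + gcd(41,1) + gcd(23,68) + gcd(11,10) = 1+1+1+1+1+1 = 6.
Pick's theorem gives I = A − B/2 + 1 = 1724 − 6/2 + 1 = 1722.

1722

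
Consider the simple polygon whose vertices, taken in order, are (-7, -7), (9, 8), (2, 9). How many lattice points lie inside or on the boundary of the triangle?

By the shoelace formula, twice the signed area is |[(-7)·8 − 9·(-7)] + [9·9 − 2·8] + [2·(-7) − (-7)·9]| = 121, so the area is 121/2.
The number of boundary lattice points is Σ gcd(|Δx|,|Δy|) = gcd(16,15) + gcd(7,1) + gcd(9,16) = 1+1+1 = 3.
Pick's theorem gives I = A − B/2 + 1 = 121/2 − 3/2 + 1 = 60, so the closed region contains I + B = 60 + 3 = 63 lattice points.

63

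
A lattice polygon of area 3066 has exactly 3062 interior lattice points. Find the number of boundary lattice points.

Pick's theorem gives A = I + B/2 − 1, so B = 2(A − I + 1) = 2(3066 − 3062 + 1) = 10.

10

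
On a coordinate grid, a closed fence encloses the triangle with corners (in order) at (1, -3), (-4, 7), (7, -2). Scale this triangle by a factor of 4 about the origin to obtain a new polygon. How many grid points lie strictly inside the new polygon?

Using the shoelace formula, 2A = |[1·7 − (-4)·(-3)] + [(-4)·(-2) − 7·7] + [7·(-3) − 1·(-2)]| = 65, so the area is 32.5.
Summing gcd(|Δx|,|Δy|) over the edges gives the boundary count: gcd(5,10) + gcd(11,9) + gcd(6,1) = 5+1+1 = 7.
Scaling by 4 multiplies the area by 4² = 16 (so the new area is 520) and multiplies the boundary lattice-point count by 4, giving 28.
By Pick's theorem, the interior count of the dilated polygon is 520 − 28/2 + 1 = 507.

507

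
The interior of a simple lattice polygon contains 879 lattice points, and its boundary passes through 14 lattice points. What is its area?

885

Pick's theorem states A = I + B/2 − 1, so A = 879 + 14/2 − 1 = 885.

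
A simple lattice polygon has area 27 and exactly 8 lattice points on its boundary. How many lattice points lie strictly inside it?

Pick's theorem A = I + B/2 − 1 rearranges to I = A − B/2 + 1 = 27 − 8/2 + 1 = 24.

24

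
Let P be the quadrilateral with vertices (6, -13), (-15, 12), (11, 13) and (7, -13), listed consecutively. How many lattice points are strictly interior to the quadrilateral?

347

The shoelace formula gives twice the area as |[6·12 − (-15)·(-13)] + [(-15)·13 − 11·12] + [11·(-13) − 7·13] + [7·(-13) − 6·(-13)]| = 697, so the area is 697/2.
The number of boundary lattice points is Σ gcd(|Δx|,|Δy|) = gcd(21,25) + gcd(26,1) + gcd(4,26) + gcd(1,0) = 1+1+2+1 = 5.
Pick's theorem gives I = A − B/2 + 1 = 697/2 − 5/2 + 1 = 347.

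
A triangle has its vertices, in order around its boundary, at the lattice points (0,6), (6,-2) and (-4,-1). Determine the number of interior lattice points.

36

Using the shoelace formula, 2A = |[0·(-2) − 6·6] + [6·(-1) − (-4)·(-2)] + [(-4)·6 − 0·(-1)]| = 74, so the area is 37.
Along each edge there are gcd(|Δx|,|Δy|)+1 lattice points, so counting each shared vertex once the boundary has gcd(6,8) + gcd(10,1) + gcd(4,7) = 2+1+1 = 4.
Pick's theorem gives I = A − B/2 + 1 = 37 − 4/2 + 1 = 36.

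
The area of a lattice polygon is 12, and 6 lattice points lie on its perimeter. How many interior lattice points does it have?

Pick's theorem A = I + B/2 − 1 rearranges to I = A − B/2 + 1 = 12 − 6/2 + 1 = 10.

10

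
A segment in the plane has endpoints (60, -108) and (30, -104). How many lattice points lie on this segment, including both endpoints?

The number of lattice points on a segment between lattice points is gcd(|Δx|,|Δy|) + 1 = gcd(30,4) + 1 = 2 + 1 = 3.

3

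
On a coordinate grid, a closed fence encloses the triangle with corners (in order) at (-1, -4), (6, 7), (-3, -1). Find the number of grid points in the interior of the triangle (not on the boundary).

21

By the shoelace formula, twice the signed area is |[(-1)·7 − 6·(-4)] + [6·(-1) − (-3)·7] + [(-3)·(-4) − (-1)·(-1)]| = 43, so the area is 21.5.
Summing gcd(|Δx|,|Δy|) over the edges gives the boundary count: gcd(7,11) + gcd(9,8) + gcd(2,3) = 1+1+1 = 3.
By Pick's theorem A = I + B/2 − 1, so I = 21.5 − 3/2 + 1 = 21.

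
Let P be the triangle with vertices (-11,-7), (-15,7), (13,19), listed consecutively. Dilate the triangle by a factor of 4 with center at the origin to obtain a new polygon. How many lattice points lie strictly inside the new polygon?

The shoelace formula gives twice the area as |((-11)·7 − (-15)·(-7)) + ((-15)·19 − 13·7) + (13·(-7) − (-11)·19)| = 440, so the area is 220.
The number of boundary lattice points is Σ gcd(|Δx|,|Δy|) = gcd(4,14) + gcd(28,12) + gcd(24,26) = 2+4+2 = 8.
Scaling by 4 multiplies the area by 4² = 16 (so the new area is 3520) and multiplies the boundary lattice-point count by 4, giving 32.
By Pick's theorem, the interior count of the dilated polygon is 3520 − 32/2 + 1 = 3505.

3505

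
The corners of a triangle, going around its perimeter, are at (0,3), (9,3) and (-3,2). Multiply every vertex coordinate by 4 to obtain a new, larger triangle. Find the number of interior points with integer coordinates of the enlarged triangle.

51

Using the shoelace formula, 2A = |[0·3 − 9·3] + [9·2 − (-3)·3] + [(-3)·3 − 0·2]| = 9, so the area is 9/2.
Along each edge there are gcd(|Δx|,|Δy|)+1 lattice points, so counting each shared vertex once the boundary has gcd(9,0) + gcd(12,1) + gcd(3,1) = 9+1+1 = 11.
Scaling by 4 multiplies the area by 4² = 16 (so the new area is 72) and multiplies the boundary lattice-point count by 4, giving 44.
By Pick's theorem, the interior count of the dilated polygon is 72 − 44/2 + 1 = 51.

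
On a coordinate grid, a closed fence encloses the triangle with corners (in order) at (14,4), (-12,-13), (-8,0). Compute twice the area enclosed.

270

Using the shoelace formula, 2A = |[14·(-13) − (-12)·4] + [(-12)·0 − (-8)·(-13)] + [(-8)·4 − 14·0]| = 270, so the area is 135.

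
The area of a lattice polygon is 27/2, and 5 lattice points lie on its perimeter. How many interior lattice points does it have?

12

Pick's theorem A = I + B/2 − 1 rearranges to I = A − B/2 + 1 = 27/2 − 5/2 + 1 = 12.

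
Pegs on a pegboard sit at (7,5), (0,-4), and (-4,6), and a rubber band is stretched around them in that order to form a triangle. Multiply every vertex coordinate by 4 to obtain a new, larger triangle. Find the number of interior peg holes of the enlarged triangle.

841

Using the shoelace formula, 2A = |(7·(-4) − 0·5) + (0·6 − (-4)·(-4)) + ((-4)·5 − 7·6)| = 106, so the area is 53.
The number of boundary lattice points is Σ gcd(|Δx|,|Δy|) = gcd(7,9) + gcd(4,10) + gcd(11,1) = 1+2+1 = 4.
Scaling by 4 multiplies the area by 4² = 16 (so the new area is 848) and multiplies the boundary lattice-point count by 4, giving 16.
By Pick's theorem, the interior count of the dilated polygon is 848 − 16/2 + 1 = 841.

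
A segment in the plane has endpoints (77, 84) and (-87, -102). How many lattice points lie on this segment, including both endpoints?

The number of lattice points on a segment between lattice points is gcd(|Δx|,|Δy|) + 1 = gcd(164,186) + 1 = 2 + 1 = 3.

3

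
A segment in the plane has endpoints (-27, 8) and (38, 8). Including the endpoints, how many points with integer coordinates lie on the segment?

The number of lattice points on a segment between lattice points is gcd(|Δx|,|Δy|) + 1 = gcd(65,0) + 1 = 65 + 1 = 66.

66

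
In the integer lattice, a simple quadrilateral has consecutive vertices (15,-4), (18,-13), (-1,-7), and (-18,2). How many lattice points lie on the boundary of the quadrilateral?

Along each edge there are gcd(|Δx|,|Δy|)+1 lattice points, so counting each shared vertex once the boundary has gcd(3,9) + gcd(19,6) + gcd(17,9) + gcd(33,6) = 3+1+1+3 = 8.

8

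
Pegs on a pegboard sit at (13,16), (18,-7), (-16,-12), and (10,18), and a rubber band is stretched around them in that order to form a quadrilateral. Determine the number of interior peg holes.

473

By the shoelace formula, twice the signed area is |(13·(-7) − 18·16) + (18·(-12) − (-16)·(-7)) + ((-16)·18 − 10·(-12)) + (10·16 − 13·18)| = 949, so the area is 949/2.
Along each edge there are gcd(|Δx|,|Δy|)+1 lattice points, so counting each shared vertex once the boundary has gcd(5,23) + gcd(34,5) + gcd(26,30) + gcd(3,2) = 1+1+2+1 = 5.
By Pick's theorem A = I + B/2 − 1, so I = 949/2 − 5/2 + 1 = 473.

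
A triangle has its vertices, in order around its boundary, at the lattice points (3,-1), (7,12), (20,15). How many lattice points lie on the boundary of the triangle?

Summing gcd(|Δx|,|Δy|) over the edges gives the boundary count: gcd(4,13) + gcd(13,3) + gcd(17,16) = 1+1+1 = 3.

3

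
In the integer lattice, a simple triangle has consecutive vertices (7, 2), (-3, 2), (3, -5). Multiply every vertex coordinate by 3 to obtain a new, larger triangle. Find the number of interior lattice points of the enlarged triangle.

By the shoelace formula, twice the signed area is |(7·2 − (-3)·2) + ((-3)·(-5) − 3·2) + (3·2 − 7·(-5))| = 70, so the area is 35.
Summing gcd(|Δx|,|Δy|) over the edges gives the boundary count: gcd(10,0) + gcd(6,7) + gcd(4,7) = 10+1+1 = 12.
Scaling by 3 multiplies the area by 3² = 9 (so the new area is 315) and multiplies the boundary lattice-point count by 3, giving 36.
By Pick's theorem, the interior count of the dilated polygon is 315 − 36/2 + 1 = 298.

298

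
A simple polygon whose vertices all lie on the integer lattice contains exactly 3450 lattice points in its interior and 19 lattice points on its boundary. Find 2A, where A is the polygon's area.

6917

Pick's theorem states A = I + B/2 − 1, so A = 3450 + 19/2 − 1 = 6917/2.
Hence 2A = 6917.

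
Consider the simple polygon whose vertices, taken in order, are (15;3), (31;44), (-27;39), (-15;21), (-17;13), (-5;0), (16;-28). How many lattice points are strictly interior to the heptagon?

By the shoelace formula, twice the signed area is |(15·44 − 31·3) + (31·39 − (-27)·44) + ((-27)·21 − (-15)·39) + ((-15)·13 − (-17)·21) + ((-17)·0 − (-5)·13) + ((-5)·(-28) − 16·0) + (16·3 − 15·(-28))| = 3817, so the area is 3817/2.
The number of boundary lattice points is Σ gcd(|Δx|,|Δy|) = gcd(16,41) + gcd(58,5) + gcd(12,18) + gcd(2,8) + gcd(12,13) + gcd(21,28) + gcd(1,31) = 1+1+6+2+1+7+1 = 19.
By Pick's theorem A = I + B/2 − 1, so I = 3817/2 − 19/2 + 1 = 1900.

1900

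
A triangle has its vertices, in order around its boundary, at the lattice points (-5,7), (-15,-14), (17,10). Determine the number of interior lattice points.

The shoelace formula gives twice the area as |((-5)·(-14) − (-15)·7) + ((-15)·10 − 17·(-14)) + (17·7 − (-5)·10)| = 432, so the area is 216.
The number of boundary lattice points is Σ gcd(|Δx|,|Δy|) = gcd(10,21) + gcd(32,24) + gcd(22,3) = 1+8+1 = 10.
Pick's theorem gives I = A − B/2 + 1 = 216 − 10/2 + 1 = 212.

212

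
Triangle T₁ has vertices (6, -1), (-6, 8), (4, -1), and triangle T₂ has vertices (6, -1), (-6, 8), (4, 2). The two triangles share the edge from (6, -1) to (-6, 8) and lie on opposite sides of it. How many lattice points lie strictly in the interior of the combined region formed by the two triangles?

16

The union is the simple quadrilateral with vertices (6, -1), (4, -1), (-6, 8), (4, 2) in order.
The shoelace formula gives twice the area as |(6·(-1) − 4·(-1)) + (4·8 − (-6)·(-1)) + ((-6)·2 − 4·8) + (4·(-1) − 6·2)| = 36, so the area is 18.
Along each edge there are gcd(|Δx|,|Δy|)+1 lattice points, so counting each shared vertex once the boundary has gcd(2,0) + gcd(10,9) + gcd(10,6) + gcd(2,3) = 2+1+2+1 = 6.
By Pick's theorem I = A − B/2 + 1 = 18 − 6/2 + 1 = 16.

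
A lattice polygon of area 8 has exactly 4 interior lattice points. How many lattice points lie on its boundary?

Pick's theorem gives A = I + B/2 − 1, so B = 2(A − I + 1) = 2(8 − 4 + 1) = 10.

10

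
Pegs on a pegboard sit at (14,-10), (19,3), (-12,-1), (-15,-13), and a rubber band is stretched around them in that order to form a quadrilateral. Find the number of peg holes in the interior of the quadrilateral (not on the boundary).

359

Using the shoelace formula, 2A = |[14·3 − 19·(-10)] + [19·(-1) − (-12)·3] + [(-12)·(-13) − (-15)·(-1)] + [(-15)·(-10) − 14·(-13)]| = 722, so the area is 361.
The number of boundary lattice points is Σ gcd(|Δx|,|Δy|) = gcd(5,13) + gcd(31,4) + gcd(3,12) + gcd(29,3) = 1+1+3+1 = 6.
By Pick's theorem A = I + B/2 − 1, so I = 361 − 6/2 + 1 = 359.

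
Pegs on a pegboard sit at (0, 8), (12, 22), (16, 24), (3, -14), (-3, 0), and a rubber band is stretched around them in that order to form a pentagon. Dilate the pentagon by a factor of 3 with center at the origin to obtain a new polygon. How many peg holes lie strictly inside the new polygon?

2338

By the shoelace formula, twice the signed area is |(0·22 − 12·8) + (12·24 − 16·22) + (16·(-14) − 3·24) + (3·0 − (-3)·(-14)) + ((-3)·8 − 0·0)| = 522, so the area is 261.
Summing gcd(|Δx|,|Δy|) over the edges gives the boundary count: gcd(12,14) + gcd(4,2) + gcd(13,38) + gcd(6,14) + gcd(3,8) = 2+2+1+2+1 = 8.
Scaling by 3 multiplies the area by 3² = 9 (so the new area is 2349) and multiplies the boundary lattice-point count by 3, giving 24.
By Pick's theorem, the interior count of the dilated polygon is 2349 − 24/2 + 1 = 2338.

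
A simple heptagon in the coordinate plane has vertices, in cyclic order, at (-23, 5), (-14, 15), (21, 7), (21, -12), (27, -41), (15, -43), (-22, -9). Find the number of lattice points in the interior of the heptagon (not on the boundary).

The shoelace formula gives twice the area as |((-23)·15 − (-14)·5) + ((-14)·7 − 21·15) + (21·(-12) − 21·7) + (21·(-41) − 27·(-12)) + (27·(-43) − 15·(-41)) + (15·(-9) − (-22)·(-43)) + ((-22)·5 − (-23)·(-9))| = 3568, so the area is 1784.
The number of boundary lattice points is Σ gcd(|Δx|,|Δy|) = gcd(9,10) + gcd(35,8) + gcd(0,19) + gcd(6,29) + gcd(12,2) + gcd(37,34) + gcd(1,14) = 1+1+19+1+2+1+1 = 26.
Pick's theorem gives I = A − B/2 + 1 = 1784 − 26/2 + 1 = 1772.

1772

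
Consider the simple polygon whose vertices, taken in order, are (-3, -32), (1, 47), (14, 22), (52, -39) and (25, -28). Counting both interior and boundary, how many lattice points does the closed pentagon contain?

Using the shoelace formula, 2A = |[(-3)·47 − 1·(-32)] + [1·22 − 14·47] + [14·(-39) − 52·22] + [52·(-28) − 25·(-39)] + [25·(-32) − (-3)·(-28)]| = 3800, so the area is 1900.
Along each edge there are gcd(|Δx|,|Δy|)+1 lattice points, so counting each shared vertex once the boundary has gcd(4,79) + gcd(13,25) + gcd(38,61) + gcd(27,11) + gcd(28,4) = 1+1+1+1+4 = 8.
Pick's theorem gives I = A − B/2 + 1 = 1900 − 8/2 + 1 = 1897, so the closed region contains I + B = 1897 + 8 = 1905 lattice points.

1905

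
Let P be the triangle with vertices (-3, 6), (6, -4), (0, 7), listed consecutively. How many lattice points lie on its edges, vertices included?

3

Along each edge there are gcd(|Δx|,|Δy|)+1 lattice points, so counting each shared vertex once the boundary has gcd(9,10) + gcd(6,11) + gcd(3,1) = 1+1+1 = 3.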